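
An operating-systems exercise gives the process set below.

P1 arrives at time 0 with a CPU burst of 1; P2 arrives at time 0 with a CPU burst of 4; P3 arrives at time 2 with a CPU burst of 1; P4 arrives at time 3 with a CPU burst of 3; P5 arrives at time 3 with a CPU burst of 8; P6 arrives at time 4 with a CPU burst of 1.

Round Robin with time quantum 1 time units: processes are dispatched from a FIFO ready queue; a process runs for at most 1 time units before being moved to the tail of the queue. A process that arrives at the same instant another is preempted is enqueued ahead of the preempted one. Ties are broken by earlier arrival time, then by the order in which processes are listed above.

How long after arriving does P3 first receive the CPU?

Schedule: | P1 0-1 | P2 1-2 | P3 2-3 | P2 3-4 | P4 4-5 | P5 5-6 | P6 6-7 | P2 7-8 | P4 8-9 | P5 9-10 | P2 10-11 | P4 11-12 | P5 12-18 |
Completion: P1=1  P2=11  P3=3  P4=12  P5=18  P6=7
Turnaround (C−A): P1=1  P2=11  P3=1  P4=9  P5=15  P6=3
Response(P3) = first start − arrival = 2 − 2 = 0

0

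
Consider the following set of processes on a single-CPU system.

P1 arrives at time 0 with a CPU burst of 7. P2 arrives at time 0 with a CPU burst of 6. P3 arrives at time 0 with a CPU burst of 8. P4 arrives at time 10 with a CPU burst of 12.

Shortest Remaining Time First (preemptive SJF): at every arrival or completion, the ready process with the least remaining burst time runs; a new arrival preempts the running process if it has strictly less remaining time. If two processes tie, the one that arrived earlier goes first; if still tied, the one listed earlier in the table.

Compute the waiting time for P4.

Gantt: | P2 0-6 | P1 6-13 | P3 13-21 | P4 21-33 |
Completion: P1=13  P2=6  P3=21  P4=33
Waiting(P4) = turnaround − burst = 23 − 12 = 11

11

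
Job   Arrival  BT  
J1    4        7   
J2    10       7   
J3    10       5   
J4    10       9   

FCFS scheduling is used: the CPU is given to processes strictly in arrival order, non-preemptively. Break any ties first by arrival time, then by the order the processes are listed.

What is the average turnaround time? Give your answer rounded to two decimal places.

Gantt: | idle 0-4 | J1 4-11 | J2 11-18 | J3 18-23 | J4 23-32 |
Completion: J1=11  J2=18  J3=23  J4=32
Turnaround (C−A): J1=7  J2=8  J3=13  J4=22
Turnaround times: J1=7, J2=8, J3=13, J4=22
Average turnaround = (7+8+13+22) / 4 = 50/4 = 12.50

12.50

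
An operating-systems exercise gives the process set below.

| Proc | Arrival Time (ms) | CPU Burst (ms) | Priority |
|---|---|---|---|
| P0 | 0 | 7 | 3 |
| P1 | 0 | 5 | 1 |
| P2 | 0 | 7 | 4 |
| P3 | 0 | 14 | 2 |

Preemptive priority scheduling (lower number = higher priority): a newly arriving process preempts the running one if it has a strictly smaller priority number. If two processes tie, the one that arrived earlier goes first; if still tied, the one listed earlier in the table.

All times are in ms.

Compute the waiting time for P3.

Schedule: | P1 0-5 | P3 5-19 | P0 19-26 | P2 26-33 |
Completion: P0=26  P1=5  P2=33  P3=19
Waiting(P3) = turnaround − burst = 19 − 14 = 5

5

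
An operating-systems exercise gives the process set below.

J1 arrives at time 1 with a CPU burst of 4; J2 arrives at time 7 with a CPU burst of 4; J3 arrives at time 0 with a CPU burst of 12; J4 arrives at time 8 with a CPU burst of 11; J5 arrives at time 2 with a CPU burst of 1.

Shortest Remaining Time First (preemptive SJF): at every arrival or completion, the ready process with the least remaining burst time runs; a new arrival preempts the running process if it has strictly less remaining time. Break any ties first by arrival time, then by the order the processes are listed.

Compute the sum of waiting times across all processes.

Timeline: | J3 0-1 | J1 1-2 | J5 2-3 | J1 3-6 | J3 6-7 | J2 7-11 | J3 11-21 | J4 21-32 |
Completion: J1=6  J2=11  J3=21  J4=32  J5=3
Turnaround (C−A): J1=5  J2=4  J3=21  J4=24  J5=1
Waiting = turnaround − burst: J1=1, J2=0, J3=9, J4=13, J5=0
Total waiting = 1 + 0 + 9 + 13 + 0 = 23

23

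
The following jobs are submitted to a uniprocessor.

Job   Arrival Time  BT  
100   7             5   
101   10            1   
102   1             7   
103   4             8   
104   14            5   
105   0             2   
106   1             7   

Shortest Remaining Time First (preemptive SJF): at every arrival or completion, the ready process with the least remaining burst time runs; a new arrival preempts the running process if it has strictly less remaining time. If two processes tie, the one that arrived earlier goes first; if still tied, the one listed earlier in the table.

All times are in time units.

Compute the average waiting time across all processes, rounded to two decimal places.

Schedule: | 105 0-2 | 102 2-9 | 100 9-10 | 101 10-11 | 100 11-15 | 104 15-20 | 106 20-27 | 103 27-35 |
Completion: 100=15  101=11  102=9  103=35  104=20  105=2  106=27
Turnaround (C−A): 100=8  101=1  102=8  103=31  104=6  105=2  106=26
Waiting times: 100=3, 101=0, 102=1, 103=23, 104=1, 105=0, 106=19
Average waiting = (3+0+1+23+1+0+19) / 7 = 47/7 = 6.71

6.71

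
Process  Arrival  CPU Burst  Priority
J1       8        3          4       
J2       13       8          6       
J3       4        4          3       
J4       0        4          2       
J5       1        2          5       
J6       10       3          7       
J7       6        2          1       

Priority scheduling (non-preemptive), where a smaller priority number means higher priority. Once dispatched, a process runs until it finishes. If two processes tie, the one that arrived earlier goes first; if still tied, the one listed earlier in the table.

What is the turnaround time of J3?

Gantt: | J4 0-4 | J3 4-8 | J7 8-10 | J1 10-13 | J5 13-15 | J2 15-23 | J6 23-26 |
Completion: J1=13  J2=23  J3=8  J4=4  J5=15  J6=26  J7=10
Turnaround (C−A): J1=5  J2=10  J3=4  J4=4  J5=14  J6=16  J7=4
Turnaround(J3) = completion − arrival = 8 − 4 = 4

4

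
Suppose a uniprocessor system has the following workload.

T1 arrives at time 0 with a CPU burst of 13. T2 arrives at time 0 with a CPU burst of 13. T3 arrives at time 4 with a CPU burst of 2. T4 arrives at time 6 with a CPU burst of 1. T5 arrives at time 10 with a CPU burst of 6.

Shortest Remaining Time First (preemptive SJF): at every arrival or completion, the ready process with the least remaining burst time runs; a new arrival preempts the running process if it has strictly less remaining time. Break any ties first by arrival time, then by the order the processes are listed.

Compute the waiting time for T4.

0

Timeline: | T1 0-4 | T3 4-6 | T4 6-7 | T1 7-16 | T5 16-22 | T2 22-35 |
Completion: T1=16  T2=35  T3=6  T4=7  T5=22
Turnaround (C−A): T1=16  T2=35  T3=2  T4=1  T5=12
Waiting(T4) = turnaround − burst = 1 − 1 = 0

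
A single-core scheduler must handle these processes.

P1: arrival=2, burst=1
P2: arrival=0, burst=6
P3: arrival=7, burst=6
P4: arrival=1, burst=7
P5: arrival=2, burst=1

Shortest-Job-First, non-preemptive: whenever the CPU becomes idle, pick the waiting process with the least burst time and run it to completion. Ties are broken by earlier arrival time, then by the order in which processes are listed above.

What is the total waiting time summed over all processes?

Gantt: | P2 0-6 | P1 6-7 | P5 7-8 | P3 8-14 | P4 14-21 |
Completion: P1=7  P2=6  P3=14  P4=21  P5=8
Turnaround (C−A): P1=5  P2=6  P3=7  P4=20  P5=6
Waiting = turnaround − burst: P1=4, P2=0, P3=1, P4=13, P5=5
Total waiting = 4 + 0 + 1 + 13 + 5 = 23

23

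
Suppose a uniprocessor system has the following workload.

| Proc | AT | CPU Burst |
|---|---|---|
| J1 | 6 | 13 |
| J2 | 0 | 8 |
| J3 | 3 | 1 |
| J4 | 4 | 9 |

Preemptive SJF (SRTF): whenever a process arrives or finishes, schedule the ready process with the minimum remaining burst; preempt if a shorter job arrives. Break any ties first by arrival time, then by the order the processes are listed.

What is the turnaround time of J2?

Schedule: | J2 0-3 | J3 3-4 | J2 4-9 | J4 9-18 | J1 18-31 |
Completion: J1=31  J2=9  J3=4  J4=18
Turnaround (C−A): J1=25  J2=9  J3=1  J4=14
Turnaround(J2) = completion − arrival = 9 − 0 = 9

9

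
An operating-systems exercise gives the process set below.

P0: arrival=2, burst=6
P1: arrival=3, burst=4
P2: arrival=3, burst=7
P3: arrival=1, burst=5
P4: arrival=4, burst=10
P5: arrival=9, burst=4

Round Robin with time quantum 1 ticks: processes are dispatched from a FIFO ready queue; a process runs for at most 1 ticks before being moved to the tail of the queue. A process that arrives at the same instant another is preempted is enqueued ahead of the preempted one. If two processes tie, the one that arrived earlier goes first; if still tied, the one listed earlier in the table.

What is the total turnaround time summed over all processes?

Timeline: | idle 0-1 | P3 1-2 | P0 2-3 | P3 3-4 | P1 4-5 | P2 5-6 | P0 6-7 | P4 7-8 | P3 8-9 | P1 9-10 | P2 10-11 | P0 11-12 | P4 12-13 | P5 13-14 | P3 14-15 | P1 15-16 | P2 16-17 | P0 17-18 | P4 18-19 | P5 19-20 | P3 20-21 | P1 21-22 | P2 22-23 | P0 23-24 | P4 24-25 | P5 25-26 | P2 26-27 | P0 27-28 | P4 28-29 | P5 29-30 | P2 30-31 | P4 31-32 | P2 32-33 | P4 33-37 |
Completion: P0=28  P1=22  P2=33  P3=21  P4=37  P5=30
Turnaround (C−A): P0=26  P1=19  P2=30  P3=20  P4=33  P5=21
Turnaround = completion − arrival: P0=26, P1=19, P2=30, P3=20, P4=33, P5=21
Total turnaround = 26 + 19 + 30 + 20 + 33 + 21 = 149

149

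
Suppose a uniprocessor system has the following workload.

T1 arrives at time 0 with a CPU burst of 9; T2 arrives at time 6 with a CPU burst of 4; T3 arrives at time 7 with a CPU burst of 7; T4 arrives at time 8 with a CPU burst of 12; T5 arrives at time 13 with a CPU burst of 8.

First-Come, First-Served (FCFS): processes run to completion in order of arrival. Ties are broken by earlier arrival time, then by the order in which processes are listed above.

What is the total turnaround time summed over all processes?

Schedule: | T1 0-9 | T2 9-13 | T3 13-20 | T4 20-32 | T5 32-40 |
Completion: T1=9  T2=13  T3=20  T4=32  T5=40
Turnaround = completion − arrival: T1=9, T2=7, T3=13, T4=24, T5=27
Total turnaround = 9 + 7 + 13 + 24 + 27 = 80

80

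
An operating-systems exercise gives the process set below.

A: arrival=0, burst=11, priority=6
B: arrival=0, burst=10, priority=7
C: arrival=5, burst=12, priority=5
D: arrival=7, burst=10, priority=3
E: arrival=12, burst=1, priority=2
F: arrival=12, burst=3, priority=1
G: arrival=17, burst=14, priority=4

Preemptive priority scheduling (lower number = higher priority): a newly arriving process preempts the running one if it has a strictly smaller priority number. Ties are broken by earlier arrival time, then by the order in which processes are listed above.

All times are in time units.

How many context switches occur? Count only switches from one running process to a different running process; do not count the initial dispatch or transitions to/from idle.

9

Gantt: | A 0-5 | C 5-7 | D 7-12 | F 12-15 | E 15-16 | D 16-21 | G 21-35 | C 35-45 | A 45-51 | B 51-61 |
Completion: A=51  B=61  C=45  D=21  E=16  F=15  G=35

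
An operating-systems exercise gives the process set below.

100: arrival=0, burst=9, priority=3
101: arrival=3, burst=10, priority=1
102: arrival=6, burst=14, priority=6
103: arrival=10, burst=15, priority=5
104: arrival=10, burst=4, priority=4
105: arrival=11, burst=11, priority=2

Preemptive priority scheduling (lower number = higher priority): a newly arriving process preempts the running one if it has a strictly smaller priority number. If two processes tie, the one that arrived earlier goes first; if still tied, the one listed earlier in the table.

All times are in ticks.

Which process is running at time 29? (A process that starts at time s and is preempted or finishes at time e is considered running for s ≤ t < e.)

Schedule: | 100 0-3 | 101 3-13 | 105 13-24 | 100 24-30 | 104 30-34 | 103 34-49 | 102 49-63 |
Completion: 100=30  101=13  102=63  103=49  104=34  105=24
Turnaround (C−A): 100=30  101=10  102=57  103=39  104=24  105=13

100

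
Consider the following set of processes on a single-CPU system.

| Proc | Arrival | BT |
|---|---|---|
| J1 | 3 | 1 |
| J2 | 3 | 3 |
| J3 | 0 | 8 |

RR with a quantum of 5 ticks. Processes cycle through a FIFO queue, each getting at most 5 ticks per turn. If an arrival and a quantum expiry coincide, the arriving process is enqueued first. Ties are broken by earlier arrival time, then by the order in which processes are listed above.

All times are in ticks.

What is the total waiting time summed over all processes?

Gantt: | J3 0-5 | J1 5-6 | J2 6-9 | J3 9-12 |
Completion: J1=6  J2=9  J3=12
Waiting = turnaround − burst: J1=2, J2=3, J3=4
Total waiting = 2 + 3 + 4 = 9

9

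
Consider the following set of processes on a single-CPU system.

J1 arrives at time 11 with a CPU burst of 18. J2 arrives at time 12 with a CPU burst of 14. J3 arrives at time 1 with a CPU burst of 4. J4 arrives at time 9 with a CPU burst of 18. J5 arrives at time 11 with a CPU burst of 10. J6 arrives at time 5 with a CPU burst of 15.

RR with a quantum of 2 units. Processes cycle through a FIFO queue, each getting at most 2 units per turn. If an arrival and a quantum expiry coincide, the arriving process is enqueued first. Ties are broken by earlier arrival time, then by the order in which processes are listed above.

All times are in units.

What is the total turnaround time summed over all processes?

Timeline: | idle 0-1 | J3 1-5 | J6 5-9 | J4 9-11 | J6 11-13 | J1 13-15 | J5 15-17 | J4 17-19 | J2 19-21 | J6 21-23 | J1 23-25 | J5 25-27 | J4 27-29 | J2 29-31 | J6 31-33 | J1 33-35 | J5 35-37 | J4 37-39 | J2 39-41 | J6 41-43 | J1 43-45 | J5 45-47 | J4 47-49 | J2 49-51 | J6 51-53 | J1 53-55 | J5 55-57 | J4 57-59 | J2 59-61 | J6 61-62 | J1 62-64 | J4 64-66 | J2 66-68 | J1 68-70 | J4 70-72 | J2 72-74 | J1 74-76 | J4 76-78 | J1 78-80 |
Completion: J1=80  J2=74  J3=5  J4=78  J5=57  J6=62
Turnaround (C−A): J1=69  J2=62  J3=4  J4=69  J5=46  J6=57
Turnaround = completion − arrival: J1=69, J2=62, J3=4, J4=69, J5=46, J6=57
Total turnaround = 69 + 62 + 4 + 69 + 46 + 57 = 307

307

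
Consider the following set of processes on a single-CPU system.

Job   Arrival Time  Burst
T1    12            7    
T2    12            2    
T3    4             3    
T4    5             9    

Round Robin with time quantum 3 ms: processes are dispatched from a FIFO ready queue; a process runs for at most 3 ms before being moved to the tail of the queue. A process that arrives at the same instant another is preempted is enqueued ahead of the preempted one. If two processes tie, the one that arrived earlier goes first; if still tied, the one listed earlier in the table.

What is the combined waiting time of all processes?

17

Gantt: | idle 0-4 | T3 4-7 | T4 7-13 | T1 13-16 | T2 16-18 | T4 18-21 | T1 21-25 |
Completion: T1=25  T2=18  T3=7  T4=21
Waiting = turnaround − burst: T1=6, T2=4, T3=0, T4=7
Total waiting = 6 + 4 + 0 + 7 = 17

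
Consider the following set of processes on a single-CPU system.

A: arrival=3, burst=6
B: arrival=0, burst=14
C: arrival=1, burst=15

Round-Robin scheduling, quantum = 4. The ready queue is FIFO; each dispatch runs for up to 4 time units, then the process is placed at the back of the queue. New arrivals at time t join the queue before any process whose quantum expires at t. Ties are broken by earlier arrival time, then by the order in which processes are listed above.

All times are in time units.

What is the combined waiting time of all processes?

Schedule: | B 0-4 | C 4-8 | A 8-12 | B 12-16 | C 16-20 | A 20-22 | B 22-26 | C 26-30 | B 30-32 | C 32-35 |
Completion: A=22  B=32  C=35
Turnaround (C−A): A=19  B=32  C=34
Waiting = turnaround − burst: A=13, B=18, C=19
Total waiting = 13 + 18 + 19 = 50

50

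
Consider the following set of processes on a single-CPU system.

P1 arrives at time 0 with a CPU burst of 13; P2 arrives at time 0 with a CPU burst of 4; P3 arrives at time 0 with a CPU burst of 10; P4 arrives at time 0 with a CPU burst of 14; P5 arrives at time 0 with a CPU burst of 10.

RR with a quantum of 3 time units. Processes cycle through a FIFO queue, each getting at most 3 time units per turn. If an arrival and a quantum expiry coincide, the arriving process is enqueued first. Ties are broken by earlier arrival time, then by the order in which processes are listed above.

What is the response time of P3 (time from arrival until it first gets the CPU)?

Schedule: | P1 0-3 | P2 3-6 | P3 6-9 | P4 9-12 | P5 12-15 | P1 15-18 | P2 18-19 | P3 19-22 | P4 22-25 | P5 25-28 | P1 28-31 | P3 31-34 | P4 34-37 | P5 37-40 | P1 40-43 | P3 43-44 | P4 44-47 | P5 47-48 | P1 48-49 | P4 49-51 |
Completion: P1=49  P2=19  P3=44  P4=51  P5=48
Turnaround (C−A): P1=49  P2=19  P3=44  P4=51  P5=48
Response(P3) = first start − arrival = 6 − 0 = 6

6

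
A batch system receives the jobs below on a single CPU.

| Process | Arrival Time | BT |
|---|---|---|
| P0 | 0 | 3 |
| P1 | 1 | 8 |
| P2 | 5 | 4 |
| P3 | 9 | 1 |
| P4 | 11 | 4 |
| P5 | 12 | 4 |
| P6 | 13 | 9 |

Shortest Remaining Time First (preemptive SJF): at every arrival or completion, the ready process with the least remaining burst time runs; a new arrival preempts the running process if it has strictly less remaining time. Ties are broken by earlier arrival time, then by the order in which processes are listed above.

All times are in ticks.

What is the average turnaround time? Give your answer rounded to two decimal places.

8.86

Gantt: | P0 0-3 | P1 3-5 | P2 5-9 | P3 9-10 | P1 10-11 | P4 11-15 | P5 15-19 | P1 19-24 | P6 24-33 |
Completion: P0=3  P1=24  P2=9  P3=10  P4=15  P5=19  P6=33
Turnaround (C−A): P0=3  P1=23  P2=4  P3=1  P4=4  P5=7  P6=20
Turnaround times: P0=3, P1=23, P2=4, P3=1, P4=4, P5=7, P6=20
Average turnaround = (3+23+4+1+4+7+20) / 7 = 62/7 = 8.86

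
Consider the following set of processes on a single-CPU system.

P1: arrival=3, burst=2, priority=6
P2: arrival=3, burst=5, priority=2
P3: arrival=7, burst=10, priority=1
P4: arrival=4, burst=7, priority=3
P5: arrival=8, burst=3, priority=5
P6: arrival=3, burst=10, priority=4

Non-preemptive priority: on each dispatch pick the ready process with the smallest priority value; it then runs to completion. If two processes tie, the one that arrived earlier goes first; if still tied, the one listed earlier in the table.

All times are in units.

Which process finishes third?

P4

Gantt: | idle 0-3 | P2 3-8 | P3 8-18 | P4 18-25 | P6 25-35 | P5 35-38 | P1 38-40 |
Completion: P1=40  P2=8  P3=18  P4=25  P5=38  P6=35
Turnaround (C−A): P1=37  P2=5  P3=11  P4=21  P5=30  P6=32
Finish order: P2 → P3 → P4 → P6 → P5 → P1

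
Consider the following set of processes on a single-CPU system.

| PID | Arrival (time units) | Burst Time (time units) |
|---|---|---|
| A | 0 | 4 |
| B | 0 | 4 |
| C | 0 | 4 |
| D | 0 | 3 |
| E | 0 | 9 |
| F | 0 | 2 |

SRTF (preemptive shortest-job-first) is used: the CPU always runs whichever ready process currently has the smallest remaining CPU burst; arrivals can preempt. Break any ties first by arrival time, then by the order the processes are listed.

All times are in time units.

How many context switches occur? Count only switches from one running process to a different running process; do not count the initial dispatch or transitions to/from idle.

5

Timeline: | F 0-2 | D 2-5 | A 5-9 | B 9-13 | C 13-17 | E 17-26 |
Completion: A=9  B=13  C=17  D=5  E=26  F=2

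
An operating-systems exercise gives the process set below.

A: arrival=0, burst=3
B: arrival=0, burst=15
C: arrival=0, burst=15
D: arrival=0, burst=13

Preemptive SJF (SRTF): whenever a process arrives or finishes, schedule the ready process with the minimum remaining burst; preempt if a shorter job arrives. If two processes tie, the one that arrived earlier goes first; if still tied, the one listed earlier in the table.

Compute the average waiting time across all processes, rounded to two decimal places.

12.50

Gantt: | A 0-3 | D 3-16 | B 16-31 | C 31-46 |
Completion: A=3  B=31  C=46  D=16
Turnaround (C−A): A=3  B=31  C=46  D=16
Waiting times: A=0, B=16, C=31, D=3
Average waiting = (0+16+31+3) / 4 = 50/4 = 12.50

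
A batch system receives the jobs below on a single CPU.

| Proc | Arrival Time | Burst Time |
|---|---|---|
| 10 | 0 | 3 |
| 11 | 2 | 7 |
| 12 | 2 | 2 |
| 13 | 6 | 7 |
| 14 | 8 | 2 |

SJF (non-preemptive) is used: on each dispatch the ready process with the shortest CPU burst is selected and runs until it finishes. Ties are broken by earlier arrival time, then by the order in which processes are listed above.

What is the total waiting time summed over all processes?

16

Timeline: | 10 0-3 | 12 3-5 | 11 5-12 | 14 12-14 | 13 14-21 |
Completion: 10=3  11=12  12=5  13=21  14=14
Turnaround (C−A): 10=3  11=10  12=3  13=15  14=6
Waiting = turnaround − burst: 10=0, 11=3, 12=1, 13=8, 14=4
Total waiting = 0 + 3 + 1 + 8 + 4 = 16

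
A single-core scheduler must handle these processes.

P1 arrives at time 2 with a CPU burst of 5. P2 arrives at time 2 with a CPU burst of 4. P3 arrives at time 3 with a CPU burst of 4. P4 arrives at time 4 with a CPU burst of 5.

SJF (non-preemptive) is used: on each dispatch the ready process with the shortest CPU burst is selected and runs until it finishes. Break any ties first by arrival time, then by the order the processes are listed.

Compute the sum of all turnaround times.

Gantt: | idle 0-2 | P2 2-6 | P3 6-10 | P1 10-15 | P4 15-20 |
Completion: P1=15  P2=6  P3=10  P4=20
Turnaround = completion − arrival: P1=13, P2=4, P3=7, P4=16
Total turnaround = 13 + 4 + 7 + 16 = 40

40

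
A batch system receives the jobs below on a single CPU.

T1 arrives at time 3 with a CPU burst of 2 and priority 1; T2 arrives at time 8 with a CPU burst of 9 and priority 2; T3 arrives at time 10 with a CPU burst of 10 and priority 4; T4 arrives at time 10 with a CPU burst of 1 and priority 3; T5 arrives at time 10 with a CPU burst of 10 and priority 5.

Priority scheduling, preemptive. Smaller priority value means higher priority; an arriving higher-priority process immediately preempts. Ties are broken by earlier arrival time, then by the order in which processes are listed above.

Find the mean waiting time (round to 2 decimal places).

6.60

Schedule: | idle 0-3 | T1 3-5 | idle 5-8 | T2 8-17 | T4 17-18 | T3 18-28 | T5 28-38 |
Completion: T1=5  T2=17  T3=28  T4=18  T5=38
Turnaround (C−A): T1=2  T2=9  T3=18  T4=8  T5=28
Waiting times: T1=0, T2=0, T3=8, T4=7, T5=18
Average waiting = (0+0+8+7+18) / 5 = 33/5 = 6.60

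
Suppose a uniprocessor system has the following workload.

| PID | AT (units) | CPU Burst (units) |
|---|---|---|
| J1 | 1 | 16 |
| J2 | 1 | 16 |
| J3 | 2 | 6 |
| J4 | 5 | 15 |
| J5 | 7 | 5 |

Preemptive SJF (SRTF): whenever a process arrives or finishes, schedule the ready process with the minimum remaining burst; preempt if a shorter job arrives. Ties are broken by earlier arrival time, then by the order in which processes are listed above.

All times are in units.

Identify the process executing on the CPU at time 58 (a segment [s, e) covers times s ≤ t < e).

Timeline: | idle 0-1 | J1 1-2 | J3 2-8 | J5 8-13 | J1 13-28 | J4 28-43 | J2 43-59 |
Completion: J1=28  J2=59  J3=8  J4=43  J5=13
Turnaround (C−A): J1=27  J2=58  J3=6  J4=38  J5=6

J2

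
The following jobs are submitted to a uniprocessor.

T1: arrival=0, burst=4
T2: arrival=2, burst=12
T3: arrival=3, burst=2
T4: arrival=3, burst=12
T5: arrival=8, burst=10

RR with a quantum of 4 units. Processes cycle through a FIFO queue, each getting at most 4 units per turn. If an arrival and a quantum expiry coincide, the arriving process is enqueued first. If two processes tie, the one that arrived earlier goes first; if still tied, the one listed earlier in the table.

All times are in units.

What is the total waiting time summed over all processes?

70

Schedule: | T1 0-4 | T2 4-8 | T3 8-10 | T4 10-14 | T5 14-18 | T2 18-22 | T4 22-26 | T5 26-30 | T2 30-34 | T4 34-38 | T5 38-40 |
Completion: T1=4  T2=34  T3=10  T4=38  T5=40
Turnaround (C−A): T1=4  T2=32  T3=7  T4=35  T5=32
Waiting = turnaround − burst: T1=0, T2=20, T3=5, T4=23, T5=22
Total waiting = 0 + 20 + 5 + 23 + 22 = 70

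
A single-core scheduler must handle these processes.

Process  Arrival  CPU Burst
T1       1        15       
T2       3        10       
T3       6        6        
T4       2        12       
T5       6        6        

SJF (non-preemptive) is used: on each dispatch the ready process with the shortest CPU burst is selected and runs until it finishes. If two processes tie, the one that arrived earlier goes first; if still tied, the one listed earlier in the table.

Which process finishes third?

Gantt: | idle 0-1 | T1 1-16 | T3 16-22 | T5 22-28 | T2 28-38 | T4 38-50 |
Completion: T1=16  T2=38  T3=22  T4=50  T5=28
Turnaround (C−A): T1=15  T2=35  T3=16  T4=48  T5=22
Finish order: T1 → T3 → T5 → T2 → T4

T5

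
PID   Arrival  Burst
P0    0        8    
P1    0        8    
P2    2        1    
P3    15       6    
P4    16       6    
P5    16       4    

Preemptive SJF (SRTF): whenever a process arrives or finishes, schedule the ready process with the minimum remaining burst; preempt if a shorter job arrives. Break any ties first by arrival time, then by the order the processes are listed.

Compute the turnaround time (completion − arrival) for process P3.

Schedule: | P0 0-2 | P2 2-3 | P0 3-9 | P1 9-17 | P5 17-21 | P3 21-27 | P4 27-33 |
Completion: P0=9  P1=17  P2=3  P3=27  P4=33  P5=21
Turnaround(P3) = completion − arrival = 27 − 15 = 12

12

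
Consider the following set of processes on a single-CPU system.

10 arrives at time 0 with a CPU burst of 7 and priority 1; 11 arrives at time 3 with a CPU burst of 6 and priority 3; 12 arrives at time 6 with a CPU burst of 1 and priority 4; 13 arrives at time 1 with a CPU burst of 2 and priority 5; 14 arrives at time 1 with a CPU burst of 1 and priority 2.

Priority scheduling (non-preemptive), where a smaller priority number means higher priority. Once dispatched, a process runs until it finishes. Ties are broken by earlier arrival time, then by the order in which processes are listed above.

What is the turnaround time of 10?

Timeline: | 10 0-7 | 14 7-8 | 11 8-14 | 12 14-15 | 13 15-17 |
Completion: 10=7  11=14  12=15  13=17  14=8
Turnaround(10) = completion − arrival = 7 − 0 = 7

7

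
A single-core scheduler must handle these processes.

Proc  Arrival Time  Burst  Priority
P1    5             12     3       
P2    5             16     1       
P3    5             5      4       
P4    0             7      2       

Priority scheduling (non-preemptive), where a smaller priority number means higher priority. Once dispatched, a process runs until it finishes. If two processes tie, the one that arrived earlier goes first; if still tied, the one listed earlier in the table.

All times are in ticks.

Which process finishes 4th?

P3

Timeline: | P4 0-7 | P2 7-23 | P1 23-35 | P3 35-40 |
Completion: P1=35  P2=23  P3=40  P4=7
Finish order: P4 → P2 → P1 → P3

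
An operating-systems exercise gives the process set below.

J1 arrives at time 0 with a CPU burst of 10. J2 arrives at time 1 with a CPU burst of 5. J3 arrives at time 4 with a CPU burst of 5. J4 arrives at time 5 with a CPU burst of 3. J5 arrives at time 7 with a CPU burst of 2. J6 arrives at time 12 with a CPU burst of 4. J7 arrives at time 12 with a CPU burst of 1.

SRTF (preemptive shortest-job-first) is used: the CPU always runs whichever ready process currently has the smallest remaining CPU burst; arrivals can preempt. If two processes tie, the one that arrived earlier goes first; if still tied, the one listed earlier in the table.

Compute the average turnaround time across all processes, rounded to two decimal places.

9.43

Schedule: | J1 0-1 | J2 1-6 | J4 6-9 | J5 9-11 | J3 11-12 | J7 12-13 | J3 13-17 | J6 17-21 | J1 21-30 |
Completion: J1=30  J2=6  J3=17  J4=9  J5=11  J6=21  J7=13
Turnaround (C−A): J1=30  J2=5  J3=13  J4=4  J5=4  J6=9  J7=1
Turnaround times: J1=30, J2=5, J3=13, J4=4, J5=4, J6=9, J7=1
Average turnaround = (30+5+13+4+4+9+1) / 7 = 66/7 = 9.43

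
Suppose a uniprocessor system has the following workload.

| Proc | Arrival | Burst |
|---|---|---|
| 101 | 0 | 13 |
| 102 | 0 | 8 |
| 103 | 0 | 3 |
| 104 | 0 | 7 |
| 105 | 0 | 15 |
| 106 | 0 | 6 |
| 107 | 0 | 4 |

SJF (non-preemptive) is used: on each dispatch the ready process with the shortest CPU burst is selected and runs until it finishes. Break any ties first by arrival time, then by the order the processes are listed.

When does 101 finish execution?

41

Gantt: | 103 0-3 | 107 3-7 | 106 7-13 | 104 13-20 | 102 20-28 | 101 28-41 | 105 41-56 |
Completion: 101=41  102=28  103=3  104=20  105=56  106=13  107=7
Turnaround (C−A): 101=41  102=28  103=3  104=20  105=56  106=13  107=7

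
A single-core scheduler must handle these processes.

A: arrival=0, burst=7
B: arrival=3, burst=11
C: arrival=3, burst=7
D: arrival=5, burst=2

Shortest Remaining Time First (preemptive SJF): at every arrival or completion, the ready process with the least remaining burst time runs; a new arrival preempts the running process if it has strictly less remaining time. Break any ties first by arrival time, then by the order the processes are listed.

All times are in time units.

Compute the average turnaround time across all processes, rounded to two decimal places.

12.00

Gantt: | A 0-7 | D 7-9 | C 9-16 | B 16-27 |
Completion: A=7  B=27  C=16  D=9
Turnaround (C−A): A=7  B=24  C=13  D=4
Turnaround times: A=7, B=24, C=13, D=4
Average turnaround = (7+24+13+4) / 4 = 48/4 = 12.00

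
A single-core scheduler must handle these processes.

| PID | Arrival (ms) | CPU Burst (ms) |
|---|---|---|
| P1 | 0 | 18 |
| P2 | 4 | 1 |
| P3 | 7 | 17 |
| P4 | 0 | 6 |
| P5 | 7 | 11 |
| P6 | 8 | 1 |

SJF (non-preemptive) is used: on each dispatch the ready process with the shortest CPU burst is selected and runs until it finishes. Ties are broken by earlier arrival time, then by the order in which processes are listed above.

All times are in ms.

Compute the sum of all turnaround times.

Gantt: | P4 0-6 | P2 6-7 | P5 7-18 | P6 18-19 | P3 19-36 | P1 36-54 |
Completion: P1=54  P2=7  P3=36  P4=6  P5=18  P6=19
Turnaround (C−A): P1=54  P2=3  P3=29  P4=6  P5=11  P6=11
Turnaround = completion − arrival: P1=54, P2=3, P3=29, P4=6, P5=11, P6=11
Total turnaround = 54 + 3 + 29 + 6 + 11 + 11 = 114

114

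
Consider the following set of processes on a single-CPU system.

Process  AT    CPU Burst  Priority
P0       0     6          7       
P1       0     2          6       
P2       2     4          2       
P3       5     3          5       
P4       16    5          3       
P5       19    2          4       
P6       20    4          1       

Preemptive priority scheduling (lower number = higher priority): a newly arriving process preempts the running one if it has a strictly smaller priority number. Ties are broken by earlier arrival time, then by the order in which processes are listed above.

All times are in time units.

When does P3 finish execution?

9

Schedule: | P1 0-2 | P2 2-6 | P3 6-9 | P0 9-15 | idle 15-16 | P4 16-20 | P6 20-24 | P4 24-25 | P5 25-27 |
Completion: P0=15  P1=2  P2=6  P3=9  P4=25  P5=27  P6=24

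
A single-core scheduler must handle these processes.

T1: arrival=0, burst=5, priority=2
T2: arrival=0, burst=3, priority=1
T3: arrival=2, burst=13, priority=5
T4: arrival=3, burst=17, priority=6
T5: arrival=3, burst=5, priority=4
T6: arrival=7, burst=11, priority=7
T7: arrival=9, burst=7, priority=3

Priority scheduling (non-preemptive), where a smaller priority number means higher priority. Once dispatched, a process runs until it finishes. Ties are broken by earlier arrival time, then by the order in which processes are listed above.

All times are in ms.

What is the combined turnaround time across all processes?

164

Gantt: | T2 0-3 | T1 3-8 | T5 8-13 | T7 13-20 | T3 20-33 | T4 33-50 | T6 50-61 |
Completion: T1=8  T2=3  T3=33  T4=50  T5=13  T6=61  T7=20
Turnaround (C−A): T1=8  T2=3  T3=31  T4=47  T5=10  T6=54  T7=11
Turnaround = completion − arrival: T1=8, T2=3, T3=31, T4=47, T5=10, T6=54, T7=11
Total turnaround = 8 + 3 + 31 + 47 + 10 + 54 + 11 = 164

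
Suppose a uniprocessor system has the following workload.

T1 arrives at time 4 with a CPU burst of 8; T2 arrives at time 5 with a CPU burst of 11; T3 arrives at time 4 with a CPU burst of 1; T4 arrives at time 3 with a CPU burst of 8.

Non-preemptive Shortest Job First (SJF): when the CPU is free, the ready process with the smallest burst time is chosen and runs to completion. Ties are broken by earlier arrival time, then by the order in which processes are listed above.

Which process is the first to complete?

T4

Schedule: | idle 0-3 | T4 3-11 | T3 11-12 | T1 12-20 | T2 20-31 |
Completion: T1=20  T2=31  T3=12  T4=11
Turnaround (C−A): T1=16  T2=26  T3=8  T4=8
Finish order: T4 → T3 → T1 → T2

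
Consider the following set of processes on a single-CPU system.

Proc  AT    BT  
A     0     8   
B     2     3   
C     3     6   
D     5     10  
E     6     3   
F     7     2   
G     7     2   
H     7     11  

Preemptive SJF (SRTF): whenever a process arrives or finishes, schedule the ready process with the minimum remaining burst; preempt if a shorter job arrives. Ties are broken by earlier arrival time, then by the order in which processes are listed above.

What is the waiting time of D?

Gantt: | A 0-2 | B 2-5 | A 5-6 | E 6-9 | F 9-11 | G 11-13 | A 13-18 | C 18-24 | D 24-34 | H 34-45 |
Completion: A=18  B=5  C=24  D=34  E=9  F=11  G=13  H=45
Turnaround (C−A): A=18  B=3  C=21  D=29  E=3  F=4  G=6  H=38
Waiting(D) = turnaround − burst = 29 − 10 = 19

19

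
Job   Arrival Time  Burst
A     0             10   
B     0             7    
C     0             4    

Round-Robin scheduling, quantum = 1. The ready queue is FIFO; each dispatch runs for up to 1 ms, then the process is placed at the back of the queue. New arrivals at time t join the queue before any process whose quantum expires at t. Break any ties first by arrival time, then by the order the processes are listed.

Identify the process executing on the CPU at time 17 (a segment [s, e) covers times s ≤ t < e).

B

Schedule: | A 0-1 | B 1-2 | C 2-3 | A 3-4 | B 4-5 | C 5-6 | A 6-7 | B 7-8 | C 8-9 | A 9-10 | B 10-11 | C 11-12 | A 12-13 | B 13-14 | A 14-15 | B 15-16 | A 16-17 | B 17-18 | A 18-21 |
Completion: A=21  B=18  C=12
Turnaround (C−A): A=21  B=18  C=12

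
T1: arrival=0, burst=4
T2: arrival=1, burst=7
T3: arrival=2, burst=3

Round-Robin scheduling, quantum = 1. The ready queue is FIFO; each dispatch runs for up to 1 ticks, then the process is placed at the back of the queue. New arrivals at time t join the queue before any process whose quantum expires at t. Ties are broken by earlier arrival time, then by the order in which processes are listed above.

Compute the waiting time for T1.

Schedule: | T1 0-1 | T2 1-2 | T1 2-3 | T3 3-4 | T2 4-5 | T1 5-6 | T3 6-7 | T2 7-8 | T1 8-9 | T3 9-10 | T2 10-14 |
Completion: T1=9  T2=14  T3=10
Turnaround (C−A): T1=9  T2=13  T3=8
Waiting(T1) = turnaround − burst = 9 − 4 = 5

5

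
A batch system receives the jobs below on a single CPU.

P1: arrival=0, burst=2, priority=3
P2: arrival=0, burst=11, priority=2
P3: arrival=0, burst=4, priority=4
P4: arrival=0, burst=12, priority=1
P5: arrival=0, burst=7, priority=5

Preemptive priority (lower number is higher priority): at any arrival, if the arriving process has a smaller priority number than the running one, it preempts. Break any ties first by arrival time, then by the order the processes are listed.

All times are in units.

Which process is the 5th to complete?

Gantt: | P4 0-12 | P2 12-23 | P1 23-25 | P3 25-29 | P5 29-36 |
Completion: P1=25  P2=23  P3=29  P4=12  P5=36
Turnaround (C−A): P1=25  P2=23  P3=29  P4=12  P5=36
Finish order: P4 → P2 → P1 → P3 → P5

P5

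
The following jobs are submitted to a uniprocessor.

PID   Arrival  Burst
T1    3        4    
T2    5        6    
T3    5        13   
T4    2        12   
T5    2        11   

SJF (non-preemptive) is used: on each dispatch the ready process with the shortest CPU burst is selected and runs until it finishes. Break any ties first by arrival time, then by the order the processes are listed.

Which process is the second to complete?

Timeline: | idle 0-2 | T5 2-13 | T1 13-17 | T2 17-23 | T4 23-35 | T3 35-48 |
Completion: T1=17  T2=23  T3=48  T4=35  T5=13
Turnaround (C−A): T1=14  T2=18  T3=43  T4=33  T5=11
Finish order: T5 → T1 → T2 → T4 → T3

T1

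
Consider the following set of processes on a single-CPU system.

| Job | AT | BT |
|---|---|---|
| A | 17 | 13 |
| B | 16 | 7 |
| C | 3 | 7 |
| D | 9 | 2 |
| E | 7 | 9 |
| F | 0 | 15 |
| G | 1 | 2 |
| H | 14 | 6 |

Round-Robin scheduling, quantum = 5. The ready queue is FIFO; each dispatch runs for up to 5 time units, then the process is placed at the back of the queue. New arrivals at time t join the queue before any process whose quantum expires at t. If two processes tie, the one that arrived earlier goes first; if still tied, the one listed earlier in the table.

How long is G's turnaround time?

Gantt: | F 0-5 | G 5-7 | C 7-12 | F 12-17 | E 17-22 | D 22-24 | C 24-26 | H 26-31 | B 31-36 | A 36-41 | F 41-46 | E 46-50 | H 50-51 | B 51-53 | A 53-61 |
Completion: A=61  B=53  C=26  D=24  E=50  F=46  G=7  H=51
Turnaround (C−A): A=44  B=37  C=23  D=15  E=43  F=46  G=6  H=37
Turnaround(G) = completion − arrival = 7 − 1 = 6

6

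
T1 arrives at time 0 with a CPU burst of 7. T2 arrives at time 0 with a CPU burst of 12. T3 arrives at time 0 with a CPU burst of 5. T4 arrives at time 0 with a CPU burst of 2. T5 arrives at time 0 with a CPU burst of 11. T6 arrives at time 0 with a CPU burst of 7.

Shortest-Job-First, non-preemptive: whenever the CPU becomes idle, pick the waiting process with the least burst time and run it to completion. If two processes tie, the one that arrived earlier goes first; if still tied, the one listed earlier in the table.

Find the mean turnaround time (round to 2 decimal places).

20.00

Timeline: | T4 0-2 | T3 2-7 | T1 7-14 | T6 14-21 | T5 21-32 | T2 32-44 |
Completion: T1=14  T2=44  T3=7  T4=2  T5=32  T6=21
Turnaround (C−A): T1=14  T2=44  T3=7  T4=2  T5=32  T6=21
Turnaround times: T1=14, T2=44, T3=7, T4=2, T5=32, T6=21
Average turnaround = (14+44+7+2+32+21) / 6 = 120/6 = 20.00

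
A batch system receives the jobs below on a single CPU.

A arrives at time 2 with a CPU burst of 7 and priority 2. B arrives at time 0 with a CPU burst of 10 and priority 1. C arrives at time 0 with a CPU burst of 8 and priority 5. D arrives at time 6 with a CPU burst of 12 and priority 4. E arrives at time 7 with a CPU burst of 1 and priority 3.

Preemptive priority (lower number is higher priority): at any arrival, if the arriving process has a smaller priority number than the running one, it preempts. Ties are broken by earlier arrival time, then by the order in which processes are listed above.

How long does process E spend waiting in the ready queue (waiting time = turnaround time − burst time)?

Gantt: | B 0-10 | A 10-17 | E 17-18 | D 18-30 | C 30-38 |
Completion: A=17  B=10  C=38  D=30  E=18
Turnaround (C−A): A=15  B=10  C=38  D=24  E=11
Waiting(E) = turnaround − burst = 11 − 1 = 10

10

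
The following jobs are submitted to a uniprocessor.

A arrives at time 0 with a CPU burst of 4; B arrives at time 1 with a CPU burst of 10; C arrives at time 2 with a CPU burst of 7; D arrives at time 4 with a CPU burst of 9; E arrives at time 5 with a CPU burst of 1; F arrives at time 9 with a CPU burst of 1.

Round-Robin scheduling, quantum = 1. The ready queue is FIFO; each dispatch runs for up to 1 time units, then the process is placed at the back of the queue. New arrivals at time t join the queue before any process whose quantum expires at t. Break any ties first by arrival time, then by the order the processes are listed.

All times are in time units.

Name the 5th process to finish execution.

Timeline: | A 0-1 | B 1-2 | A 2-3 | C 3-4 | B 4-5 | A 5-6 | D 6-7 | C 7-8 | E 8-9 | B 9-10 | A 10-11 | D 11-12 | C 12-13 | F 13-14 | B 14-15 | D 15-16 | C 16-17 | B 17-18 | D 18-19 | C 19-20 | B 20-21 | D 21-22 | C 22-23 | B 23-24 | D 24-25 | C 25-26 | B 26-27 | D 27-28 | B 28-29 | D 29-30 | B 30-31 | D 31-32 |
Completion: A=11  B=31  C=26  D=32  E=9  F=14
Turnaround (C−A): A=11  B=30  C=24  D=28  E=4  F=5
Finish order: E → A → F → C → B → D

B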